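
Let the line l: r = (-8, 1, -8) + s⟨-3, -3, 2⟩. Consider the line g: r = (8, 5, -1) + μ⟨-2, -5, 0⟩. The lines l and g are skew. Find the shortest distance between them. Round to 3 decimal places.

14.748

Common perpendicular direction n = (-3, -3, 2) × (-2, -5, 0) = (10, -4, 9).
With w = (8, 5, -1) − (-8, 1, -8) = (16, 4, 7), w · n = 207.
Distance = |w · n| / |n| = |207| / √197 ≈ 14.748.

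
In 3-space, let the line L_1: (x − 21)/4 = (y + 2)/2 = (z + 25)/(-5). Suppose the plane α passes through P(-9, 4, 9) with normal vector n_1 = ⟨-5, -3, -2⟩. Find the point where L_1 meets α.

L_1 has direction (4, 2, -5) through (21, -2, -25).
α: n_1·r = n_1·P gives -5x - 3y - 2z = 15.
Substitute r = (21, -2, -25) + t(4, 2, -5) into the plane: -49 + (-16)t = 15, so t = -4.
Intersection: (21, -2, -25) + (-4)·(4, 2, -5) = (5, -10, -5).

(5, -10, -5)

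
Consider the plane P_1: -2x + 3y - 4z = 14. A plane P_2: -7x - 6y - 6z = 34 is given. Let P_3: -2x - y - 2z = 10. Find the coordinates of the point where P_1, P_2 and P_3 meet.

(2, -2, -6)

Solving the 3×3 linear system -2x + 3y - 4z = 14, -7x - 6y - 6z = 34, -2x - y - 2z = 10 (e.g. by elimination or Cramer's rule, determinant = 2) gives (2, -2, -6).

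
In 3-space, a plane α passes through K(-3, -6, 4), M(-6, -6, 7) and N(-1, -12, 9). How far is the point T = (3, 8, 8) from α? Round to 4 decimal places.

14.3636

KM = (-3, 0, 3), KN = (2, -6, 5); a normal to α is KM × KN = (18, 21, 18).
Using K: α has equation 18x + 21y + 18z = -108.
n·T − d = (18)·(3) + (21)·(8) + (18)·(8) − (-108) = 474; |n| = √1089.
Distance = |474| / √1089 = 474/√1089 ≈ 14.3636.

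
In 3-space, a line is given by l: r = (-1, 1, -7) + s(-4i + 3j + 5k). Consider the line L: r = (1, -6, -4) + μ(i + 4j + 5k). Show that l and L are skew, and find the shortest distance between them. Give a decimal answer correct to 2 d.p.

7.61

Common perpendicular direction n = (-4, 3, 5) × (1, 4, 5) = (-5, 25, -19).
With w = (1, -6, -4) − (-1, 1, -7) = (2, -7, 3), w · n = -242.
Since n ≠ 0 the lines are not parallel, and w · n = -242 ≠ 0 so they do not intersect; hence they are skew.
Distance = |w · n| / |n| = |-242| / √1011 ≈ 7.61.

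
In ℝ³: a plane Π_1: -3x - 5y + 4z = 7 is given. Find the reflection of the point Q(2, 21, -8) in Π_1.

λ = (n·Q − d)/|n|² = (-143 − 7)/50 = -3.
Reflection = Q − 2λn = (2, 21, -8) − (-6)·(-3, -5, 4) = (-16, -9, 16).

(-16, -9, 16)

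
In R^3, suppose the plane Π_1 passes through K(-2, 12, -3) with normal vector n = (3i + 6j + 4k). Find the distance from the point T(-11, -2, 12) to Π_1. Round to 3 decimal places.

6.530

Π_1: n·r = n·K gives 3x + 6y + 4z = 54.
n·T − d = (3)·(-11) + (6)·(-2) + (4)·(12) − 54 = -51; |n| = √61.
Distance = |-51| / √61 = 51/√61 ≈ 6.530.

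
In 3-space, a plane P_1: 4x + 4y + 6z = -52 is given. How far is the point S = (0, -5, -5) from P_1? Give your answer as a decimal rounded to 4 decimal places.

n·S − d = (4)·(0) + (4)·(-5) + (6)·(-5) − (-52) = 2; |n| = √68.
Distance = |2| / √68 = 2/√68 ≈ 0.2425.

0.2425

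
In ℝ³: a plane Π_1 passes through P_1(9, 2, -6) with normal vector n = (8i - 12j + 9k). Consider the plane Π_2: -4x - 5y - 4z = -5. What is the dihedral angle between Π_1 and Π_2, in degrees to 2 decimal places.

Π_1: n·r = n·P_1 gives 8x - 12y + 9z = -6.
cos θ = |n₁·n₂| / (|n₁||n₂|) = |-8| / (√289 · √57).
θ = arccos(0.06233) ≈ 86.43°.

86.43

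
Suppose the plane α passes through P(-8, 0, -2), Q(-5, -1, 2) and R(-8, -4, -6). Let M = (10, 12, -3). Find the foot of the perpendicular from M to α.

(-5, 3, 6)

PQ = (3, -1, 4), PR = (0, -4, -4); a normal to α is PQ × PR = (20, 12, -12).
Using P: α has equation 20x + 12y - 12z = -136.
Foot = M − λn with λ = (n·M − d)/|n|² = (380 − (-136))/688 = 3/4.
Foot = (10, 12, -3) − (3/4)·(20, 12, -12) = (-5, 3, 6).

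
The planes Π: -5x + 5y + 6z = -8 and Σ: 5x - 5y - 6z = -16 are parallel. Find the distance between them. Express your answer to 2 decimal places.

2.59

Rescale Σ by 1/(-1): -5x + 5y + 6z = 16. Then distance = |-8 − 16| / √86 ≈ 2.59.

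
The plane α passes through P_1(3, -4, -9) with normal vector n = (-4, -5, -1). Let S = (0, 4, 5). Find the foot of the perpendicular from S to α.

(-4, -1, 4)

α: n·r = n·P_1 gives -4x - 5y - z = 17.
Foot = S − λn with λ = (n·S − d)/|n|² = (-25 − 17)/42 = -1.
Foot = (0, 4, 5) − (-1)·(-4, -5, -1) = (-4, -1, 4).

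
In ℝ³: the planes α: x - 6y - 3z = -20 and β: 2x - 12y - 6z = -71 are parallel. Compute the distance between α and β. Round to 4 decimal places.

2.2854

Rescale β by 1/2: x - 6y - 3z = -71/2. Then distance = |-20 − (-71/2)| / √46 ≈ 2.2854.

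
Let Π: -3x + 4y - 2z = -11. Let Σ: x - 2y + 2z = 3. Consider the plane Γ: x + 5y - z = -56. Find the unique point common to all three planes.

(-7, -11, -6)

Solving the 3×3 linear system -3x + 4y - 2z = -11, x - 2y + 2z = 3, x + 5y - z = -56 (e.g. by elimination or Cramer's rule, determinant = 22) gives (-7, -11, -6).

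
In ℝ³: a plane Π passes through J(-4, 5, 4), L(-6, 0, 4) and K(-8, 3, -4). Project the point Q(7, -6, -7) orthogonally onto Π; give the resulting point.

JL = (-2, -5, 0), JK = (-4, -2, -8); a normal to Π is JL × JK = (40, -16, -16).
Using J: Π has equation 40x - 16y - 16z = -304.
Foot = Q − λn with λ = (n·Q − d)/|n|² = (488 − (-304))/2112 = 3/8.
Foot = (7, -6, -7) − (3/8)·(40, -16, -16) = (-8, 0, -1).

(-8, 0, -1)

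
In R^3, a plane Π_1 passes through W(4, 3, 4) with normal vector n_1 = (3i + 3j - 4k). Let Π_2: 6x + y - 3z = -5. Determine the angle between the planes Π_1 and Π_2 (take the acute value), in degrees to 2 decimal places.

Π_1: n_1·r = n_1·W gives 3x + 3y - 4z = 5.
cos θ = |n₁·n₂| / (|n₁||n₂|) = |33| / (√34 · √46).
θ = arccos(0.83444) ≈ 33.44°.

33.44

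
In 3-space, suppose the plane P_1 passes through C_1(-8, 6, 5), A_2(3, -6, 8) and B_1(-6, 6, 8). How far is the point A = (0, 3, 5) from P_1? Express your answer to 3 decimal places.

C_1A_2 = (11, -12, 3), C_1B_1 = (2, 0, 3); a normal to P_1 is C_1A_2 × C_1B_1 = (-36, -27, 24).
Using C_1: P_1 has equation -36x - 27y + 24z = 246.
n·A − d = (-36)·(0) + (-27)·(3) + (24)·(5) − 246 = -207; |n| = √2601.
Distance = |-207| / √2601 = 207/√2601 ≈ 4.059.

4.059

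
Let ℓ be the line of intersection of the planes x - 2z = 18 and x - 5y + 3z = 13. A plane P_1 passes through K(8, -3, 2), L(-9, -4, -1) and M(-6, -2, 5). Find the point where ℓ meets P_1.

(4, -6, -7)

Direction of ℓ: (1, 0, -2) × (1, -5, 3) = (-10, -5, -5).
A point on ℓ: solving the two plane equations with x = 12 gives (12, -2, -3).
KL = (-17, -1, -3), KM = (-14, 1, 3); a normal to P_1 is KL × KM = (0, 93, -31).
Using K: P_1 has equation 93y - 31z = -341.
Substitute r = (12, -2, -3) + t(-10, -5, -5) into the plane: -93 + (-310)t = -341, so t = 4/5.
Intersection: (12, -2, -3) + (4/5)·(-10, -5, -5) = (4, -6, -7).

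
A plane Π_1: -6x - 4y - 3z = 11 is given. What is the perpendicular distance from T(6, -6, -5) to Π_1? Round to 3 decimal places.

1.024

n·T − d = (-6)·(6) + (-4)·(-6) + (-3)·(-5) − 11 = -8; |n| = √61.
Distance = |-8| / √61 = 8/√61 ≈ 1.024.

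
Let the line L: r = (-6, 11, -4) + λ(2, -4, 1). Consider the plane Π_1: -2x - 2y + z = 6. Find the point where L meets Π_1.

Substitute r = (-6, 11, -4) + t(2, -4, 1) into the plane: -14 + 5t = 6, so t = 4.
Intersection: (-6, 11, -4) + 4·(2, -4, 1) = (2, -5, 0).

(2, -5, 0)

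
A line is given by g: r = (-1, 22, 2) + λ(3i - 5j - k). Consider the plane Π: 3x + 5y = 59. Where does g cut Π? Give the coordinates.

Substitute r = (-1, 22, 2) + t(3, -5, -1) into the plane: 107 + (-16)t = 59, so t = 3.
Intersection: (-1, 22, 2) + 3·(3, -5, -1) = (8, 7, -1).

(8, 7, -1)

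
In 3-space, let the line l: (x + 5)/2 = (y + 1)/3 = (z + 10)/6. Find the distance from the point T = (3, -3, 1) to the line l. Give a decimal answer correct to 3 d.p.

8.433

l has direction (2, 3, 6) through (-5, -1, -10).
Taking (-5, -1, -10) on l with direction v = (2, 3, 6): w = T − (-5, -1, -10) = (8, -2, 11), and w × v = (-45, -26, 28).
Distance = |w × v| / |v| = √3485 / √49 ≈ 8.433.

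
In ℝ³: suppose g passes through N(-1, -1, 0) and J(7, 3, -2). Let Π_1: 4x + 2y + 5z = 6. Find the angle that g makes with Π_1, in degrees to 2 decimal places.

A direction vector for g is J − N = (8, 4, -2).
sin θ = |n·v| / (|n||v|) = |30| / (√45 · √84) = 0.48795.
θ ≈ 29.21°.

29.21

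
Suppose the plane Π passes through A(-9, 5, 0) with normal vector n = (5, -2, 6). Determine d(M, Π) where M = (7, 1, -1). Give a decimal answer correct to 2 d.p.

Π: n·r = n·A gives 5x - 2y + 6z = -55.
n·M − d = (5)·(7) + (-2)·(1) + (6)·(-1) − (-55) = 82; |n| = √65.
Distance = |82| / √65 = 82/√65 ≈ 10.17.

10.17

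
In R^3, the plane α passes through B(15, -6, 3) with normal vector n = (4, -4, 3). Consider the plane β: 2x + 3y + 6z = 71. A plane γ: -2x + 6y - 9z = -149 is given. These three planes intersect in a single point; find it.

α: n·r = n·B gives 4x - 4y + 3z = 93.
Solving the 3×3 linear system 4x - 4y + 3z = 93, 2x + 3y + 6z = 71, -2x + 6y - 9z = -149 (e.g. by elimination or Cramer's rule, determinant = -222) gives (10, -5, 11).

(10, -5, 11)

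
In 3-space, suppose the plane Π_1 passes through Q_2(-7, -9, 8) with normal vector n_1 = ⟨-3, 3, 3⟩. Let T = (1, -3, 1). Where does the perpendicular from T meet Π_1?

(-2, 0, 4)

Π_1: n_1·r = n_1·Q_2 gives -3x + 3y + 3z = 18.
Foot = T − λn with λ = (n·T − d)/|n|² = (-9 − 18)/27 = -1.
Foot = (1, -3, 1) − (-1)·(-3, 3, 3) = (-2, 0, 4).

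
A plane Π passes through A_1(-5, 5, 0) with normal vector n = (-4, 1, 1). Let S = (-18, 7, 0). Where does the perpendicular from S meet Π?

Π: n·r = n·A_1 gives -4x + y + z = 25.
Foot = S − λn with λ = (n·S − d)/|n|² = (79 − 25)/18 = 3.
Foot = (-18, 7, 0) − 3·(-4, 1, 1) = (-6, 4, -3).

(-6, 4, -3)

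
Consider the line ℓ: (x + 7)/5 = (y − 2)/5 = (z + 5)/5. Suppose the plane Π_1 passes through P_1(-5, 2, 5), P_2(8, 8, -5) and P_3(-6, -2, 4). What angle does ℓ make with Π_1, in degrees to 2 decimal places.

ℓ has direction (5, 5, 5) through (-7, 2, -5).
P_1P_2 = (13, 6, -10), P_1P_3 = (-1, -4, -1); a normal to Π_1 is P_1P_2 × P_1P_3 = (-46, 23, -46).
Using P_1: Π_1 has equation -46x + 23y - 46z = 46.
sin θ = |n·v| / (|n||v|) = |-345| / (√4761 · √75) = 0.57735.
θ ≈ 35.26°.

35.26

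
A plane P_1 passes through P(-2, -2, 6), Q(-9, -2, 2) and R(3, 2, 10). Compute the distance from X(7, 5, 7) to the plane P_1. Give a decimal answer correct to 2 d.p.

5.18

PQ = (-7, 0, -4), PR = (5, 4, 4); a normal to P_1 is PQ × PR = (16, 8, -28).
Using P: P_1 has equation 16x + 8y - 28z = -216.
n·X − d = (16)·(7) + (8)·(5) + (-28)·(7) − (-216) = 172; |n| = √1104.
Distance = |172| / √1104 = 172/√1104 ≈ 5.18.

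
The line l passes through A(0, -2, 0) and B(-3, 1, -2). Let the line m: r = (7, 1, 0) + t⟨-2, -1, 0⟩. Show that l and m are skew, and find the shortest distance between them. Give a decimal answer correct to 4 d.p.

0.1990

A direction vector for l is B − A = (-3, 3, -2).
Common perpendicular direction n = (-3, 3, -2) × (-2, -1, 0) = (-2, 4, 9).
With w = (7, 1, 0) − (0, -2, 0) = (7, 3, 0), w · n = -2.
Since n ≠ 0 the lines are not parallel, and w · n = -2 ≠ 0 so they do not intersect; hence they are skew.
Distance = |w · n| / |n| = |-2| / √101 ≈ 0.1990.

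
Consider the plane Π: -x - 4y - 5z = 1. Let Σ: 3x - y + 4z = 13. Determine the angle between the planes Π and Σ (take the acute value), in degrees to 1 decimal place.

54.9

cos θ = |n₁·n₂| / (|n₁||n₂|) = |-19| / (√42 · √26).
θ = arccos(0.57497) ≈ 54.9°.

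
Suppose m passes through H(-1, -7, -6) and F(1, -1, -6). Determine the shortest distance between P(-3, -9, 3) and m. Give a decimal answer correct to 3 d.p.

A direction vector for m is F − H = (2, 6, 0).
Taking (-1, -7, -6) on m with direction v = (2, 6, 0): w = P − (-1, -7, -6) = (-2, -2, 9), and w × v = (-54, 18, -8).
Distance = |w × v| / |v| = √3304 / √40 ≈ 9.088.

9.088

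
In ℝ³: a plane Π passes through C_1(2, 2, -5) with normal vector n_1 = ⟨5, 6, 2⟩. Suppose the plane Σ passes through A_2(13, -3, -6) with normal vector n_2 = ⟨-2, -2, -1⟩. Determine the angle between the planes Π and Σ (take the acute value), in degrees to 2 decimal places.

7.13

Π: n_1·r = n_1·C_1 gives 5x + 6y + 2z = 12.
Σ: n_2·r = n_2·A_2 gives -2x - 2y - z = -14.
cos θ = |n₁·n₂| / (|n₁||n₂|) = |-24| / (√65 · √9).
θ = arccos(0.99228) ≈ 7.13°.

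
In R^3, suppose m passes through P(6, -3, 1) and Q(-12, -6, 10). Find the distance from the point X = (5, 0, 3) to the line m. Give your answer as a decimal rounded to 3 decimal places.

3.498

A direction vector for m is Q − P = (-18, -3, 9).
Taking (6, -3, 1) on m with direction v = (-18, -3, 9): w = X − (6, -3, 1) = (-1, 3, 2), and w × v = (33, -27, 57).
Distance = |w × v| / |v| = √5067 / √414 ≈ 3.498.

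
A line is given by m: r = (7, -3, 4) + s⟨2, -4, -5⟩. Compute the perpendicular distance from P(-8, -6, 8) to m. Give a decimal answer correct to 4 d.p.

Taking (7, -3, 4) on m with direction v = (2, -4, -5): w = P − (7, -3, 4) = (-15, -3, 4), and w × v = (31, -67, 66).
Distance = |w × v| / |v| = √9806 / √45 ≈ 14.7618.

14.7618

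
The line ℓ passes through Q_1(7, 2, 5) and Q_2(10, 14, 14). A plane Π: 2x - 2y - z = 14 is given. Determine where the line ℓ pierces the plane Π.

A direction vector for ℓ is Q_2 − Q_1 = (3, 12, 9).
Substitute r = (7, 2, 5) + t(3, 12, 9) into the plane: 5 + (-27)t = 14, so t = -1/3.
Intersection: (7, 2, 5) + (-1/3)·(3, 12, 9) = (6, -2, 2).

(6, -2, 2)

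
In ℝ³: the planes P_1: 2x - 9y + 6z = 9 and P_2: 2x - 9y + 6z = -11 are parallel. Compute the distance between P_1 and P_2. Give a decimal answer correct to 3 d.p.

1.818

Same normal n = (2, -9, 6) with |n| = √121; distance = |9 − (-11)| / |n| = 20/√121 ≈ 1.818.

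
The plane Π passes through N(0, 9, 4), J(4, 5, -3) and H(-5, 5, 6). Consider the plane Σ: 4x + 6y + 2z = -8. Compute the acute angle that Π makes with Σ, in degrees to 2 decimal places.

NJ = (4, -4, -7), NH = (-5, -4, 2); a normal to Π is NJ × NH = (-36, 27, -36).
Using N: Π has equation -36x + 27y - 36z = 99.
cos θ = |n₁·n₂| / (|n₁||n₂|) = |-54| / (√3321 · √56).
θ = arccos(0.12522) ≈ 82.81°.

82.81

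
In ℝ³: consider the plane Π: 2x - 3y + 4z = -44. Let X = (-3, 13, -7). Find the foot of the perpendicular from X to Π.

Foot = X − λn with λ = (n·X − d)/|n|² = (-73 − (-44))/29 = -1.
Foot = (-3, 13, -7) − (-1)·(2, -3, 4) = (-1, 10, -3).

(-1, 10, -3)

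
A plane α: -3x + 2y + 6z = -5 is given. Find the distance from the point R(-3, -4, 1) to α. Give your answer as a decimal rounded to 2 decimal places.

n·R − d = (-3)·(-3) + (2)·(-4) + (6)·(1) − (-5) = 12; |n| = √49.
Distance = |12| / √49 = 12/√49 ≈ 1.71.

1.71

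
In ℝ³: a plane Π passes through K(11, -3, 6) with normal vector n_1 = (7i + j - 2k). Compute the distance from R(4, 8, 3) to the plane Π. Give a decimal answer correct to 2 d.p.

4.35

Π: n_1·r = n_1·K gives 7x + y - 2z = 62.
n·R − d = (7)·(4) + (1)·(8) + (-2)·(3) − 62 = -32; |n| = √54.
Distance = |-32| / √54 = 32/√54 ≈ 4.35.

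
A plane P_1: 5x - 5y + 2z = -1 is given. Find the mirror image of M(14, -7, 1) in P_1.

λ = (n·M − d)/|n|² = (107 − (-1))/54 = 2.
Reflection = M − 2λn = (14, -7, 1) − 4·(5, -5, 2) = (-6, 13, -7).

(-6, 13, -7)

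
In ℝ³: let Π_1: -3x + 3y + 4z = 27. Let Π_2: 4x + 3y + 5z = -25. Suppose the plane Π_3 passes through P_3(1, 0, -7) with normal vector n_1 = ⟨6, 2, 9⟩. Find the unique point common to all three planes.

(-7, 6, -3)

Π_3: n_1·r = n_1·P_3 gives 6x + 2y + 9z = -57.
Solving the 3×3 linear system -3x + 3y + 4z = 27, 4x + 3y + 5z = -25, 6x + 2y + 9z = -57 (e.g. by elimination or Cramer's rule, determinant = -109) gives (-7, 6, -3).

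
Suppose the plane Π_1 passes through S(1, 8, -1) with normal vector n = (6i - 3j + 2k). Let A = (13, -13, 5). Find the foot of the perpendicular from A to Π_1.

(-5, -4, -1)

Π_1: n·r = n·S gives 6x - 3y + 2z = -20.
Foot = A − λn with λ = (n·A − d)/|n|² = (127 − (-20))/49 = 3.
Foot = (13, -13, 5) − 3·(6, -3, 2) = (-5, -4, -1).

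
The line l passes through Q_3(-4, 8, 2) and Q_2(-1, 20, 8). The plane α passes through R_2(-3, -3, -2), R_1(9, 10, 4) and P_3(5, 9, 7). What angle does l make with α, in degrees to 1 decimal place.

A direction vector for l is Q_2 − Q_3 = (3, 12, 6).
R_2R_1 = (12, 13, 6), R_2P_3 = (8, 12, 9); a normal to α is R_2R_1 × R_2P_3 = (45, -60, 40).
Using R_2: α has equation 45x - 60y + 40z = -35.
sin θ = |n·v| / (|n||v|) = |-345| / (√7225 · √189) = 0.29524.
θ ≈ 17.2°.

17.2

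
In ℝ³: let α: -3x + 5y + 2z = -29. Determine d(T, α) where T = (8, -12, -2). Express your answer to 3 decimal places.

9.571

n·T − d = (-3)·(8) + (5)·(-12) + (2)·(-2) − (-29) = -59; |n| = √38.
Distance = |-59| / √38 = 59/√38 ≈ 9.571.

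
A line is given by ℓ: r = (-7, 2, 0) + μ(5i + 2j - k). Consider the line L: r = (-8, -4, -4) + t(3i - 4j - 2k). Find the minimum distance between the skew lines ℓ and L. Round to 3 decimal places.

2.492

Common perpendicular direction n = (5, 2, -1) × (3, -4, -2) = (-8, 7, -26).
With w = (-8, -4, -4) − (-7, 2, 0) = (-1, -6, -4), w · n = 70.
Distance = |w · n| / |n| = |70| / √789 ≈ 2.492.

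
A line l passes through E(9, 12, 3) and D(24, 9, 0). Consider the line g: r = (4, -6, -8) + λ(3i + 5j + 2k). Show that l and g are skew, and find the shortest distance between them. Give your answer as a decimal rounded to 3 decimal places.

A direction vector for l is D − E = (15, -3, -3).
Common perpendicular direction n = (15, -3, -3) × (3, 5, 2) = (9, -39, 84).
With w = (4, -6, -8) − (9, 12, 3) = (-5, -18, -11), w · n = -267.
Since n ≠ 0 the lines are not parallel, and w · n = -267 ≠ 0 so they do not intersect; hence they are skew.
Distance = |w · n| / |n| = |-267| / √8658 ≈ 2.869.

2.869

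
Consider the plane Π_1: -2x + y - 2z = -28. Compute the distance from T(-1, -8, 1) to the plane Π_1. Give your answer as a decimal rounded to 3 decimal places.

n·T − d = (-2)·(-1) + (1)·(-8) + (-2)·(1) − (-28) = 20; |n| = √9.
Distance = |20| / √9 = 20/√9 ≈ 6.667.

6.667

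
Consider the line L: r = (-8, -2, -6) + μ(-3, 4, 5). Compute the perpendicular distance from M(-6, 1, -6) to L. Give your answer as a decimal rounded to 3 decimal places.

3.504

Taking (-8, -2, -6) on L with direction v = (-3, 4, 5): w = M − (-8, -2, -6) = (2, 3, 0), and w × v = (15, -10, 17).
Distance = |w × v| / |v| = √614 / √50 ≈ 3.504.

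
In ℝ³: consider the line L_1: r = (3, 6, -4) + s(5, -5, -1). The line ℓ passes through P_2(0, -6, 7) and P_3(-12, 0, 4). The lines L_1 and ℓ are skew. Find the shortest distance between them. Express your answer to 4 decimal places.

A direction vector for ℓ is P_3 − P_2 = (-12, 6, -3).
Common perpendicular direction n = (5, -5, -1) × (-12, 6, -3) = (21, 27, -30).
With w = (0, -6, 7) − (3, 6, -4) = (-3, -12, 11), w · n = -717.
Distance = |w · n| / |n| = |-717| / √2070 ≈ 15.7592.

15.7592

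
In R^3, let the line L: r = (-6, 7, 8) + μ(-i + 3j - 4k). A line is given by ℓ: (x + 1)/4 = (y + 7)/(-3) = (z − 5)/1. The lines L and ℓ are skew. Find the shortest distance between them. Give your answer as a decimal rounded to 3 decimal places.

9.760

ℓ has direction (4, -3, 1) through (-1, -7, 5).
Common perpendicular direction n = (-1, 3, -4) × (4, -3, 1) = (-9, -15, -9).
With w = (-1, -7, 5) − (-6, 7, 8) = (5, -14, -3), w · n = 192.
Distance = |w · n| / |n| = |192| / √387 ≈ 9.760.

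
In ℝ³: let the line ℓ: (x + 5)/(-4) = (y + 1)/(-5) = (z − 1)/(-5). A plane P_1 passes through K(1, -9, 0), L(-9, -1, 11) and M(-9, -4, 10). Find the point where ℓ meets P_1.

(-1, 4, 6)

ℓ has direction (-4, -5, -5) through (-5, -1, 1).
KL = (-10, 8, 11), KM = (-10, 5, 10); a normal to P_1 is KL × KM = (25, -10, 30).
Using K: P_1 has equation 25x - 10y + 30z = 115.
Substitute r = (-5, -1, 1) + t(-4, -5, -5) into the plane: -85 + (-200)t = 115, so t = -1.
Intersection: (-5, -1, 1) + (-1)·(-4, -5, -5) = (-1, 4, 6).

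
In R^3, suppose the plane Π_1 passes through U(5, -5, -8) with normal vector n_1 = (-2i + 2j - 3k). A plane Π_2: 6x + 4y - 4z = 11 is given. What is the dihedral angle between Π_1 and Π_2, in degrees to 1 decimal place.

Π_1: n_1·r = n_1·U gives -2x + 2y - 3z = 4.
cos θ = |n₁·n₂| / (|n₁||n₂|) = |8| / (√17 · √68).
θ = arccos(0.23529) ≈ 76.4°.

76.4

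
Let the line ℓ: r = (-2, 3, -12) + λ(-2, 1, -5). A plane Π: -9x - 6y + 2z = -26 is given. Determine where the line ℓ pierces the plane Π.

(0, 2, -7)

Substitute r = (-2, 3, -12) + t(-2, 1, -5) into the plane: -24 + 2t = -26, so t = -1.
Intersection: (-2, 3, -12) + (-1)·(-2, 1, -5) = (0, 2, -7).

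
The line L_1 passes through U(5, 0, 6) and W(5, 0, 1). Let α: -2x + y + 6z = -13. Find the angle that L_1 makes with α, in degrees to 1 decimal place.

69.6

A direction vector for L_1 is W − U = (0, 0, -5).
sin θ = |n·v| / (|n||v|) = |-30| / (√41 · √25) = 0.93704.
θ ≈ 69.6°.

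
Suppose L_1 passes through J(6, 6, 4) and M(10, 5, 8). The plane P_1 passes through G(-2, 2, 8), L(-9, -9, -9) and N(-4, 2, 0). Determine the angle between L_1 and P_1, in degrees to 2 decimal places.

A direction vector for L_1 is M − J = (4, -1, 4).
GL = (-7, -11, -17), GN = (-2, 0, -8); a normal to P_1 is GL × GN = (88, -22, -22).
Using G: P_1 has equation 88x - 22y - 22z = -396.
sin θ = |n·v| / (|n||v|) = |286| / (√8712 · √33) = 0.53340.
θ ≈ 32.24°.

32.24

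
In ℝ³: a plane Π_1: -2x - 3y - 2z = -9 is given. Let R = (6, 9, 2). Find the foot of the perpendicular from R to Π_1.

(2, 3, -2)

Foot = R − λn with λ = (n·R − d)/|n|² = (-43 − (-9))/17 = -2.
Foot = (6, 9, 2) − (-2)·(-2, -3, -2) = (2, 3, -2).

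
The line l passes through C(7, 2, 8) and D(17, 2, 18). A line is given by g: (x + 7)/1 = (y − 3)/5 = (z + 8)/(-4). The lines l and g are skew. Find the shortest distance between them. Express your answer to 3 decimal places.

A direction vector for l is D − C = (10, 0, 10).
g has direction (1, 5, -4) through (-7, 3, -8).
Common perpendicular direction n = (10, 0, 10) × (1, 5, -4) = (-50, 50, 50).
With w = (-7, 3, -8) − (7, 2, 8) = (-14, 1, -16), w · n = -50.
Distance = |w · n| / |n| = |-50| / √7500 ≈ 0.577.

0.577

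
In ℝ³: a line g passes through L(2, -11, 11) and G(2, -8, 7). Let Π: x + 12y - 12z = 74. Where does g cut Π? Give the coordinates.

(2, 1, -5)

A direction vector for g is G − L = (0, 3, -4).
Substitute r = (2, -11, 11) + t(0, 3, -4) into the plane: -262 + 84t = 74, so t = 4.
Intersection: (2, -11, 11) + 4·(0, 3, -4) = (2, 1, -5).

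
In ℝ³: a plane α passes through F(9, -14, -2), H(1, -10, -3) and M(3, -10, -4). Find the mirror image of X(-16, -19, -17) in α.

FH = (-8, 4, -1), FM = (-6, 4, -2); a normal to α is FH × FM = (-4, -10, -8).
Using F: α has equation -4x - 10y - 8z = 120.
λ = (n·X − d)/|n|² = (390 − 120)/180 = 3/2.
Reflection = X − 2λn = (-16, -19, -17) − 3·(-4, -10, -8) = (-4, 11, 7).

(-4, 11, 7)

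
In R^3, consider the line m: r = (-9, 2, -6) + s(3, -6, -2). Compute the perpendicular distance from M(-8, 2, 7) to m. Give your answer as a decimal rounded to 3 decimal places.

Taking (-9, 2, -6) on m with direction v = (3, -6, -2): w = M − (-9, 2, -6) = (1, 0, 13), and w × v = (78, 41, -6).
Distance = |w × v| / |v| = √7801 / √49 ≈ 12.618.

12.618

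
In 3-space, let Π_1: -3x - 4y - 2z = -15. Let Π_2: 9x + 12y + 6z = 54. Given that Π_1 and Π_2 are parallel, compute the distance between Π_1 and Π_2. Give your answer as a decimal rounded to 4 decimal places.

Rescale Π_2 by 1/(-3): -3x - 4y - 2z = -18. Then distance = |-15 − (-18)| / √29 ≈ 0.5571.

0.5571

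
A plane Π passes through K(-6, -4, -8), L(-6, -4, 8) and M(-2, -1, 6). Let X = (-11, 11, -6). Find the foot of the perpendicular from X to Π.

KL = (0, 0, 16), KM = (4, 3, 14); a normal to Π is KL × KM = (-48, 64, 0).
Using K: Π has equation -48x + 64y = 32.
Foot = X − λn with λ = (n·X − d)/|n|² = (1232 − 32)/6400 = 3/16.
Foot = (-11, 11, -6) − (3/16)·(-48, 64, 0) = (-2, -1, -6).

(-2, -1, -6)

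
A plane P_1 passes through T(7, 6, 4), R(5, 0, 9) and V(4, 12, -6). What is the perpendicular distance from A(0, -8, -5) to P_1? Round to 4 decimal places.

10.0000

TR = (-2, -6, 5), TV = (-3, 6, -10); a normal to P_1 is TR × TV = (30, -35, -30).
Using T: P_1 has equation 30x - 35y - 30z = -120.
n·A − d = (30)·(0) + (-35)·(-8) + (-30)·(-5) − (-120) = 550; |n| = √3025.
Distance = |550| / √3025 = 550/√3025 ≈ 10.0000.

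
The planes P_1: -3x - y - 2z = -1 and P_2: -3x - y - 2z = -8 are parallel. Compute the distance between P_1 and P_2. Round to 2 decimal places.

Same normal n = (-3, -1, -2) with |n| = √14; distance = |-1 − (-8)| / |n| = 7/√14 ≈ 1.87.

1.87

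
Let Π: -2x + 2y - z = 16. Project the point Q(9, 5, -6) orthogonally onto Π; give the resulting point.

Foot = Q − λn with λ = (n·Q − d)/|n|² = (-2 − 16)/9 = -2.
Foot = (9, 5, -6) − (-2)·(-2, 2, -1) = (5, 9, -8).

(5, 9, -8)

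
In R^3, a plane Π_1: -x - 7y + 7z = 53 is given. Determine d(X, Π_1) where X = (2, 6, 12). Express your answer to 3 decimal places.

1.307

n·X − d = (-1)·(2) + (-7)·(6) + (7)·(12) − 53 = -13; |n| = √99.
Distance = |-13| / √99 = 13/√99 ≈ 1.307.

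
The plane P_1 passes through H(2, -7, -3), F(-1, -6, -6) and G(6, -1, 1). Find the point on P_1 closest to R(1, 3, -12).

(-3, 3, -8)

HF = (-3, 1, -3), HG = (4, 6, 4); a normal to P_1 is HF × HG = (22, 0, -22).
Using H: P_1 has equation 22x - 22z = 110.
Foot = R − λn with λ = (n·R − d)/|n|² = (286 − 110)/968 = 2/11.
Foot = (1, 3, -12) − (2/11)·(22, 0, -22) = (-3, 3, -8).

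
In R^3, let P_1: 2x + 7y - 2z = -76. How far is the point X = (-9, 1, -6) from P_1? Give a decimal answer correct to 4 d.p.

10.1989

n·X − d = (2)·(-9) + (7)·(1) + (-2)·(-6) − (-76) = 77; |n| = √57.
Distance = |77| / √57 = 77/√57 ≈ 10.1989.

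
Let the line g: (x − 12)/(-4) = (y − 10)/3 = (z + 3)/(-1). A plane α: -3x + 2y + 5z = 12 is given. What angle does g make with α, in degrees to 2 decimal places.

g has direction (-4, 3, -1) through (12, 10, -3).
sin θ = |n·v| / (|n||v|) = |13| / (√38 · √26) = 0.41359.
θ ≈ 24.43°.

24.43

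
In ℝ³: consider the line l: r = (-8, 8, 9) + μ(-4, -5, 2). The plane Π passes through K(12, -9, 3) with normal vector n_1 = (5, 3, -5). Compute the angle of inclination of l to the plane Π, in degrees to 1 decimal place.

60.8

Π: n_1·r = n_1·K gives 5x + 3y - 5z = 18.
sin θ = |n·v| / (|n||v|) = |-45| / (√59 · √45) = 0.87333.
θ ≈ 60.8°.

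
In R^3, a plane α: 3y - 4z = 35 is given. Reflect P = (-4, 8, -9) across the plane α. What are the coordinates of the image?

(-4, 2, -1)

λ = (n·P − d)/|n|² = (60 − 35)/25 = 1.
Reflection = P − 2λn = (-4, 8, -9) − 2·(0, 3, -4) = (-4, 2, -1).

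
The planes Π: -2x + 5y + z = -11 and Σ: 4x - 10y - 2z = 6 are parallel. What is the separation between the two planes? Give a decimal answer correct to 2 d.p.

Rescale Σ by 1/(-2): -2x + 5y + z = -3. Then distance = |-11 − (-3)| / √30 ≈ 1.46.

1.46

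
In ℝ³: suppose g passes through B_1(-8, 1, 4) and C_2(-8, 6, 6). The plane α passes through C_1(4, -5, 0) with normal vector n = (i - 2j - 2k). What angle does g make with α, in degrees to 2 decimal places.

60.06

A direction vector for g is C_2 − B_1 = (0, 5, 2).
α: n·r = n·C_1 gives x - 2y - 2z = 14.
sin θ = |n·v| / (|n||v|) = |-14| / (√9 · √29) = 0.86658.
θ ≈ 60.06°.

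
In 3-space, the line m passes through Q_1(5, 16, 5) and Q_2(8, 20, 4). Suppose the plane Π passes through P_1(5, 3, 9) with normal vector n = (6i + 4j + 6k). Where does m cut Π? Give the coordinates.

A direction vector for m is Q_2 − Q_1 = (3, 4, -1).
Π: n·r = n·P_1 gives 6x + 4y + 6z = 96.
Substitute r = (5, 16, 5) + t(3, 4, -1) into the plane: 124 + 28t = 96, so t = -1.
Intersection: (5, 16, 5) + (-1)·(3, 4, -1) = (2, 12, 6).

(2, 12, 6)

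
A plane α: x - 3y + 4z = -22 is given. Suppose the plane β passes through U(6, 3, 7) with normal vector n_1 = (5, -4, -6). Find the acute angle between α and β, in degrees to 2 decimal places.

81.00

β: n_1·r = n_1·U gives 5x - 4y - 6z = -24.
cos θ = |n₁·n₂| / (|n₁||n₂|) = |-7| / (√26 · √77).
θ = arccos(0.15645) ≈ 81.00°.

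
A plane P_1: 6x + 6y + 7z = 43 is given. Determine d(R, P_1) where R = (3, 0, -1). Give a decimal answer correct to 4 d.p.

n·R − d = (6)·(3) + (6)·(0) + (7)·(-1) − 43 = -32; |n| = √121.
Distance = |-32| / √121 = 32/√121 ≈ 2.9091.

2.9091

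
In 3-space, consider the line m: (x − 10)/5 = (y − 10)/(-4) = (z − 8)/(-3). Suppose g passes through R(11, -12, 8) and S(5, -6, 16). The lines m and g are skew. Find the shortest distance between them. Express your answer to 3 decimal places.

m has direction (5, -4, -3) through (10, 10, 8).
A direction vector for g is S − R = (-6, 6, 8).
Common perpendicular direction n = (5, -4, -3) × (-6, 6, 8) = (-14, -22, 6).
With w = (11, -12, 8) − (10, 10, 8) = (1, -22, 0), w · n = 470.
Distance = |w · n| / |n| = |470| / √716 ≈ 17.565.

17.565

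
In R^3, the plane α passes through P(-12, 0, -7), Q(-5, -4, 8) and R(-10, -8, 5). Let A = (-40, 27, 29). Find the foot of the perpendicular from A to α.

(-4, 0, 5)

PQ = (7, -4, 15), PR = (2, -8, 12); a normal to α is PQ × PR = (72, -54, -48).
Using P: α has equation 72x - 54y - 48z = -528.
Foot = A − λn with λ = (n·A − d)/|n|² = (-5730 − (-528))/10404 = -1/2.
Foot = (-40, 27, 29) − (-1/2)·(72, -54, -48) = (-4, 0, 5).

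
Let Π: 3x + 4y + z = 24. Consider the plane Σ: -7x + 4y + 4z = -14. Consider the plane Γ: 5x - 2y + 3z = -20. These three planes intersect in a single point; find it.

(2, 6, -6)

Solving the 3×3 linear system 3x + 4y + z = 24, -7x + 4y + 4z = -14, 5x - 2y + 3z = -20 (e.g. by elimination or Cramer's rule, determinant = 218) gives (2, 6, -6).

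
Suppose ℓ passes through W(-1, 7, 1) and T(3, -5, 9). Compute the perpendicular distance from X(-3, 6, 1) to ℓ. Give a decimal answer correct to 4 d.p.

2.2200

A direction vector for ℓ is T − W = (4, -12, 8).
Taking (-1, 7, 1) on ℓ with direction v = (4, -12, 8): w = X − (-1, 7, 1) = (-2, -1, 0), and w × v = (-8, 16, 28).
Distance = |w × v| / |v| = √1104 / √224 ≈ 2.2200.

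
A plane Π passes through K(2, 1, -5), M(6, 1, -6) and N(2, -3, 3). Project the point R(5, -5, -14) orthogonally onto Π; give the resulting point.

(6, 3, -10)

KM = (4, 0, -1), KN = (0, -4, 8); a normal to Π is KM × KN = (-4, -32, -16).
Using K: Π has equation -4x - 32y - 16z = 40.
Foot = R − λn with λ = (n·R − d)/|n|² = (364 − 40)/1296 = 1/4.
Foot = (5, -5, -14) − (1/4)·(-4, -32, -16) = (6, 3, -10).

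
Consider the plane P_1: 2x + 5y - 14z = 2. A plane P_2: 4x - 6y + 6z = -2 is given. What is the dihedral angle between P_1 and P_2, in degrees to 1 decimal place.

41.1

cos θ = |n₁·n₂| / (|n₁||n₂|) = |-106| / (√225 · √88).
θ = arccos(0.75331) ≈ 41.1°.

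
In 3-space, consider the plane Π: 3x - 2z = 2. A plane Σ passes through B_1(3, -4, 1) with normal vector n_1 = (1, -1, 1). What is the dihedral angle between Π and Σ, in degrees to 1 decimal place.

80.8

Σ: n_1·r = n_1·B_1 gives x - y + z = 8.
cos θ = |n₁·n₂| / (|n₁||n₂|) = |1| / (√13 · √3).
θ = arccos(0.16013) ≈ 80.8°.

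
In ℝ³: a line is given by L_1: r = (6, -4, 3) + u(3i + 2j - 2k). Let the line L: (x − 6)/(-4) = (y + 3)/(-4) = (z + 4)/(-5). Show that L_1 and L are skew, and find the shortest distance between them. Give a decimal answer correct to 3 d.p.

1.730

L has direction (-4, -4, -5) through (6, -3, -4).
Common perpendicular direction n = (3, 2, -2) × (-4, -4, -5) = (-18, 23, -4).
With w = (6, -3, -4) − (6, -4, 3) = (0, 1, -7), w · n = 51.
Since n ≠ 0 the lines are not parallel, and w · n = 51 ≠ 0 so they do not intersect; hence they are skew.
Distance = |w · n| / |n| = |51| / √869 ≈ 1.730.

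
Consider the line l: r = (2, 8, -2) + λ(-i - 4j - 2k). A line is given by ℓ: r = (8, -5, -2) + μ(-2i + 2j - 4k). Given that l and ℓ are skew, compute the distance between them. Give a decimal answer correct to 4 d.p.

Common perpendicular direction n = (-1, -4, -2) × (-2, 2, -4) = (20, 0, -10).
With w = (8, -5, -2) − (2, 8, -2) = (6, -13, 0), w · n = 120.
Distance = |w · n| / |n| = |120| / √500 ≈ 5.3666.

5.3666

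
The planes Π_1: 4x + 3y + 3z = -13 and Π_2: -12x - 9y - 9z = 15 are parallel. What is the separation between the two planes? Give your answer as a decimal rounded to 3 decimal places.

1.372

Rescale Π_2 by 1/(-3): 4x + 3y + 3z = -5. Then distance = |-13 − (-5)| / √34 ≈ 1.372.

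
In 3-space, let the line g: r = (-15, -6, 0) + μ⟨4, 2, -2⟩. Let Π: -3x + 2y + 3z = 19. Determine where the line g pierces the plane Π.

(-11, -4, -2)

Substitute r = (-15, -6, 0) + t(4, 2, -2) into the plane: 33 + (-14)t = 19, so t = 1.
Intersection: (-15, -6, 0) + 1·(4, 2, -2) = (-11, -4, -2).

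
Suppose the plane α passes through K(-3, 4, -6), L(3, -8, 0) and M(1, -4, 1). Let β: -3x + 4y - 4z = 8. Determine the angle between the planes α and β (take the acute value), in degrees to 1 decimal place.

82.0

KL = (6, -12, 6), KM = (4, -8, 7); a normal to α is KL × KM = (-36, -18, 0).
Using K: α has equation -36x - 18y = 36.
cos θ = |n₁·n₂| / (|n₁||n₂|) = |36| / (√1620 · √41).
θ = arccos(0.13969) ≈ 82.0°.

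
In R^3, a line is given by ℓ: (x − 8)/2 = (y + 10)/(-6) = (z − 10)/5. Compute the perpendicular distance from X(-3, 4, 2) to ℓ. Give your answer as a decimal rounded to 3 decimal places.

ℓ has direction (2, -6, 5) through (8, -10, 10).
Taking (8, -10, 10) on ℓ with direction v = (2, -6, 5): w = X − (8, -10, 10) = (-11, 14, -8), and w × v = (22, 39, 38).
Distance = |w × v| / |v| = √3449 / √65 ≈ 7.284.

7.284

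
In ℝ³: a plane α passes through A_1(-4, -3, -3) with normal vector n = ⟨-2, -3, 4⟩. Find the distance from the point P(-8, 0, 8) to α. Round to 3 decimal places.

α: n·r = n·A_1 gives -2x - 3y + 4z = 5.
n·P − d = (-2)·(-8) + (-3)·(0) + (4)·(8) − 5 = 43; |n| = √29.
Distance = |43| / √29 = 43/√29 ≈ 7.985.

7.985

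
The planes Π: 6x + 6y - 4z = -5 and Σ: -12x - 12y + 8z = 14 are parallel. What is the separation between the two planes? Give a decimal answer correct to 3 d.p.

0.213

Rescale Σ by 1/(-2): 6x + 6y - 4z = -7. Then distance = |-5 − (-7)| / √88 ≈ 0.213.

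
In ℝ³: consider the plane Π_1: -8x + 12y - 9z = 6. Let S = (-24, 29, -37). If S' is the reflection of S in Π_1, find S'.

λ = (n·S − d)/|n|² = (873 − 6)/289 = 3.
Reflection = S − 2λn = (-24, 29, -37) − 6·(-8, 12, -9) = (24, -43, 17).

(24, -43, 17)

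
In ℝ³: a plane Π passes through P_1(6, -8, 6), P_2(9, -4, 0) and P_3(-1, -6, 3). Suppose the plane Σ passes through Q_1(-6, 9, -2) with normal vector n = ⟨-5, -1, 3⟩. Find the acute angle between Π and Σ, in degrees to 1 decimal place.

81.9

P_1P_2 = (3, 4, -6), P_1P_3 = (-7, 2, -3); a normal to Π is P_1P_2 × P_1P_3 = (0, 51, 34).
Using P_1: Π has equation 51y + 34z = -204.
Σ: n·r = n·Q_1 gives -5x - y + 3z = 15.
cos θ = |n₁·n₂| / (|n₁||n₂|) = |51| / (√3757 · √35).
θ = arccos(0.14064) ≈ 81.9°.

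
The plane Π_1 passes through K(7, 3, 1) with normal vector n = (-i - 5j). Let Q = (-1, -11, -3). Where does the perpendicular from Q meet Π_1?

(2, 4, -3)

Π_1: n·r = n·K gives -x - 5y = -22.
Foot = Q − λn with λ = (n·Q − d)/|n|² = (56 − (-22))/26 = 3.
Foot = (-1, -11, -3) − 3·(-1, -5, 0) = (2, 4, -3).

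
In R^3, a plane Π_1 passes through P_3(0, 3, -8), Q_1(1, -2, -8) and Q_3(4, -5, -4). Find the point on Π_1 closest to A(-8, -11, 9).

(7, -8, 0)

P_3Q_1 = (1, -5, 0), P_3Q_3 = (4, -8, 4); a normal to Π_1 is P_3Q_1 × P_3Q_3 = (-20, -4, 12).
Using P_3: Π_1 has equation -20x - 4y + 12z = -108.
Foot = A − λn with λ = (n·A − d)/|n|² = (312 − (-108))/560 = 3/4.
Foot = (-8, -11, 9) − (3/4)·(-20, -4, 12) = (7, -8, 0).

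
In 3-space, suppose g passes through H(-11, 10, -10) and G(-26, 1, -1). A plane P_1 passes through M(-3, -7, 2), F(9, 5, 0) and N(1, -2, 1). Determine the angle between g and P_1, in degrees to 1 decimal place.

23.9

A direction vector for g is G − H = (-15, -9, 9).
MF = (12, 12, -2), MN = (4, 5, -1); a normal to P_1 is MF × MN = (-2, 4, 12).
Using M: P_1 has equation -2x + 4y + 12z = 2.
sin θ = |n·v| / (|n||v|) = |102| / (√164 · √387) = 0.40488.
θ ≈ 23.9°.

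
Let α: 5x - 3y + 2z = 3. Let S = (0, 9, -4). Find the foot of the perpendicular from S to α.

(5, 6, -2)

Foot = S − λn with λ = (n·S − d)/|n|² = (-35 − 3)/38 = -1.
Foot = (0, 9, -4) − (-1)·(5, -3, 2) = (5, 6, -2).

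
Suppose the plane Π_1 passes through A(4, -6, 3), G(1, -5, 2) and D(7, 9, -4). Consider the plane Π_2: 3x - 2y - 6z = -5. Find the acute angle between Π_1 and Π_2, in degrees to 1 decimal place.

18.6

AG = (-3, 1, -1), AD = (3, 15, -7); a normal to Π_1 is AG × AD = (8, -24, -48).
Using A: Π_1 has equation 8x - 24y - 48z = 32.
cos θ = |n₁·n₂| / (|n₁||n₂|) = |360| / (√2944 · √49).
θ = arccos(0.94784) ≈ 18.6°.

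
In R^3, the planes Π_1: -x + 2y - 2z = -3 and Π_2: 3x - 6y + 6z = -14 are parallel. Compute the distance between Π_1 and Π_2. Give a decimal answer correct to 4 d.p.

Rescale Π_2 by 1/(-3): -x + 2y - 2z = 14/3. Then distance = |-3 − (14/3)| / √9 ≈ 2.5556.

2.5556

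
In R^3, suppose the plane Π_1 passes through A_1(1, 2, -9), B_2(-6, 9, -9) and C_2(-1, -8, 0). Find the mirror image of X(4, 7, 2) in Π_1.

(-8, -5, -14)

A_1B_2 = (-7, 7, 0), A_1C_2 = (-2, -10, 9); a normal to Π_1 is A_1B_2 × A_1C_2 = (63, 63, 84).
Using A_1: Π_1 has equation 63x + 63y + 84z = -567.
λ = (n·X − d)/|n|² = (861 − (-567))/14994 = 2/21.
Reflection = X − 2λn = (4, 7, 2) − (4/21)·(63, 63, 84) = (-8, -5, -14).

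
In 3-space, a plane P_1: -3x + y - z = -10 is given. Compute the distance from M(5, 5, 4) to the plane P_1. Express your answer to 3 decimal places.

n·M − d = (-3)·(5) + (1)·(5) + (-1)·(4) − (-10) = -4; |n| = √11.
Distance = |-4| / √11 = 4/√11 ≈ 1.206.

1.206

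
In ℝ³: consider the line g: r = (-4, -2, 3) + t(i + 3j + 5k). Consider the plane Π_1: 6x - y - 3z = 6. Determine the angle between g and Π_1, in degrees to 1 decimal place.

sin θ = |n·v| / (|n||v|) = |-12| / (√46 · √35) = 0.29907.
θ ≈ 17.4°.

17.4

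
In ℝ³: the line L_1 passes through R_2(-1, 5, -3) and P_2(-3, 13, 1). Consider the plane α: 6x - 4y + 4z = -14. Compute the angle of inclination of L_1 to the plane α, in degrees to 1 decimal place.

A direction vector for L_1 is P_2 − R_2 = (-2, 8, 4).
sin θ = |n·v| / (|n||v|) = |-28| / (√68 · √84) = 0.37048.
θ ≈ 21.7°.

21.7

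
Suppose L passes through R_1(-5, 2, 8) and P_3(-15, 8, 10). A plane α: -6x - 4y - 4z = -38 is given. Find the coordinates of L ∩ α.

A direction vector for L is P_3 − R_1 = (-10, 6, 2).
Substitute r = (-5, 2, 8) + t(-10, 6, 2) into the plane: -10 + 28t = -38, so t = -1.
Intersection: (-5, 2, 8) + (-1)·(-10, 6, 2) = (5, -4, 6).

(5, -4, 6)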